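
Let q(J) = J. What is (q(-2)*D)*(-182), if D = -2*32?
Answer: -23296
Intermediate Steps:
D = -64
(q(-2)*D)*(-182) = -2*(-64)*(-182) = 128*(-182) = -23296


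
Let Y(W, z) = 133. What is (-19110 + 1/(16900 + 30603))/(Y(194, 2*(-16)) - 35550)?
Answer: 8483947/15723493 ≈ 0.53957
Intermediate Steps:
(-19110 + 1/(16900 + 30603))/(Y(194, 2*(-16)) - 35550) = (-19110 + 1/(16900 + 30603))/(133 - 35550) = (-19110 + 1/47503)/(-35417) = (-19110 + 1/47503)*(-1/35417) = -907782329/47503*(-1/35417) = 8483947/15723493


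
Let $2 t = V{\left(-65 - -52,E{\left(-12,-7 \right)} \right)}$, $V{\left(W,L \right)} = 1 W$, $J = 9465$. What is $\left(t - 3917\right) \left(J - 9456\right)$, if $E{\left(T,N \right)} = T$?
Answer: $- \frac{70623}{2} \approx -35312.0$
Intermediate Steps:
$V{\left(W,L \right)} = W$
$t = - \frac{13}{2}$ ($t = \frac{-65 - -52}{2} = \frac{-65 + 52}{2} = \frac{1}{2} \left(-13\right) = - \frac{13}{2} \approx -6.5$)
$\left(t - 3917\right) \left(J - 9456\right) = \left(- \frac{13}{2} - 3917\right) \left(9465 - 9456\right) = \left(- \frac{7847}{2}\right) 9 = - \frac{70623}{2}$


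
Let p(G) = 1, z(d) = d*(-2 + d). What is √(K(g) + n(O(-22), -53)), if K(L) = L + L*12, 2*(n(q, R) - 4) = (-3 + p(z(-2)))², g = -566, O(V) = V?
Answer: 2*I*√1838 ≈ 85.744*I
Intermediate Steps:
n(q, R) = 6 (n(q, R) = 4 + (-3 + 1)²/2 = 4 + (½)*(-2)² = 4 + (½)*4 = 4 + 2 = 6)
K(L) = 13*L (K(L) = L + 12*L = 13*L)
√(K(g) + n(O(-22), -53)) = √(13*(-566) + 6) = √(-7358 + 6) = √(-7352) = 2*I*√1838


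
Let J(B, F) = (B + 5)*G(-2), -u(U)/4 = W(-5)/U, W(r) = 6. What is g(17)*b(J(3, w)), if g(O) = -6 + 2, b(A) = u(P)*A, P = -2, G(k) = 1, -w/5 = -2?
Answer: -384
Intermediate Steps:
w = 10 (w = -5*(-2) = 10)
u(U) = -24/U
J(B, F) = 5 + B (J(B, F) = (B + 5)*1 = (5 + B)*1 = 5 + B)
b(A) = 12*A (b(A) = (-24/(-2))*A = (-24*(-1/2))*A = 12*A)
g(O) = -4
g(17)*b(J(3, w)) = -48*(5 + 3) = -48*8 = -4*96 = -384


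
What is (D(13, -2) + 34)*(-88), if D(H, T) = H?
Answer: -4136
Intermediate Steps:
(D(13, -2) + 34)*(-88) = (13 + 34)*(-88) = 47*(-88) = -4136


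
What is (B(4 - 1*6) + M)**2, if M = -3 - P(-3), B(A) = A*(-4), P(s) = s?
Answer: 64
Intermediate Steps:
B(A) = -4*A
M = 0 (M = -3 - 1*(-3) = -3 + 3 = 0)
(B(4 - 1*6) + M)**2 = (-4*(4 - 1*6) + 0)**2 = (-4*(4 - 6) + 0)**2 = (-4*(-2) + 0)**2 = (8 + 0)**2 = 8**2 = 64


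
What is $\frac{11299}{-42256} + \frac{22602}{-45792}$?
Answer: $- \frac{7669135}{10078056} \approx -0.76097$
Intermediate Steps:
$\frac{11299}{-42256} + \frac{22602}{-45792} = 11299 \left(- \frac{1}{42256}\right) + 22602 \left(- \frac{1}{45792}\right) = - \frac{11299}{42256} - \frac{3767}{7632} = - \frac{7669135}{10078056}$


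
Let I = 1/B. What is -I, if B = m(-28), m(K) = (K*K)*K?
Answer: 1/21952 ≈ 4.5554e-5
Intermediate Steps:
m(K) = K**3 (m(K) = K**2*K = K**3)
B = -21952 (B = (-28)**3 = -21952)
I = -1/21952 (I = 1/(-21952) = -1/21952 ≈ -4.5554e-5)
-I = -1*(-1/21952) = 1/21952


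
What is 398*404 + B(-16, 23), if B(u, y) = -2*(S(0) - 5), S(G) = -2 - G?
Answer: 160806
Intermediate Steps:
B(u, y) = 14 (B(u, y) = -2*((-2 - 1*0) - 5) = -2*((-2 + 0) - 5) = -2*(-2 - 5) = -2*(-7) = 14)
398*404 + B(-16, 23) = 398*404 + 14 = 160792 + 14 = 160806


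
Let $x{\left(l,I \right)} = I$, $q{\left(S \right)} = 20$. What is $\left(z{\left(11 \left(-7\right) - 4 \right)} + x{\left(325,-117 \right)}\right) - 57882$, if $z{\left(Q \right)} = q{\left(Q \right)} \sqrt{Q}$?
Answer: $-57999 + 180 i \approx -57999.0 + 180.0 i$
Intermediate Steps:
$z{\left(Q \right)} = 20 \sqrt{Q}$
$\left(z{\left(11 \left(-7\right) - 4 \right)} + x{\left(325,-117 \right)}\right) - 57882 = \left(20 \sqrt{11 \left(-7\right) - 4} - 117\right) - 57882 = \left(20 \sqrt{-77 - 4} - 117\right) - 57882 = \left(20 \sqrt{-81} - 117\right) - 57882 = \left(20 \cdot 9 i - 117\right) - 57882 = \left(180 i - 117\right) - 57882 = \left(-117 + 180 i\right) - 57882 = -57999 + 180 i$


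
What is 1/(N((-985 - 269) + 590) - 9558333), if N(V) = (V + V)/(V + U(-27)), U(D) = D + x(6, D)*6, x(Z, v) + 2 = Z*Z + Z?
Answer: -451/4310806855 ≈ -1.0462e-7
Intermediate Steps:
x(Z, v) = -2 + Z + Z² (x(Z, v) = -2 + (Z*Z + Z) = -2 + (Z² + Z) = -2 + (Z + Z²) = -2 + Z + Z²)
U(D) = 240 + D (U(D) = D + (-2 + 6 + 6²)*6 = D + (-2 + 6 + 36)*6 = D + 40*6 = D + 240 = 240 + D)
N(V) = 2*V/(213 + V) (N(V) = (V + V)/(V + (240 - 27)) = (2*V)/(V + 213) = (2*V)/(213 + V) = 2*V/(213 + V))
1/(N((-985 - 269) + 590) - 9558333) = 1/(2*((-985 - 269) + 590)/(213 + ((-985 - 269) + 590)) - 9558333) = 1/(2*(-1254 + 590)/(213 + (-1254 + 590)) - 9558333) = 1/(2*(-664)/(213 - 664) - 9558333) = 1/(2*(-664)/(-451) - 9558333) = 1/(2*(-664)*(-1/451) - 9558333) = 1/(1328/451 - 9558333) = 1/(-4310806855/451) = -451/4310806855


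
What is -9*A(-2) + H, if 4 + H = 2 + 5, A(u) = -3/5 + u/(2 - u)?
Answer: 129/10 ≈ 12.900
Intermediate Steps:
A(u) = -⅗ + u/(2 - u) (A(u) = -3*⅕ + u/(2 - u) = -⅗ + u/(2 - u))
H = 3 (H = -4 + (2 + 5) = -4 + 7 = 3)
-9*A(-2) + H = -18*(3 - 4*(-2))/(5*(-2 - 2)) + 3 = -18*(3 + 8)/(5*(-4)) + 3 = -18*(-1)*11/(5*4) + 3 = -9*(-11/10) + 3 = 99/10 + 3 = 129/10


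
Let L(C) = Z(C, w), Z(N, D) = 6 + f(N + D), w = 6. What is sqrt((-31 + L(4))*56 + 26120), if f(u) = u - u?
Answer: 4*sqrt(1545) ≈ 157.23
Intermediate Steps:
f(u) = 0
Z(N, D) = 6 (Z(N, D) = 6 + 0 = 6)
L(C) = 6
sqrt((-31 + L(4))*56 + 26120) = sqrt((-31 + 6)*56 + 26120) = sqrt(-25*56 + 26120) = sqrt(-1400 + 26120) = sqrt(24720) = 4*sqrt(1545)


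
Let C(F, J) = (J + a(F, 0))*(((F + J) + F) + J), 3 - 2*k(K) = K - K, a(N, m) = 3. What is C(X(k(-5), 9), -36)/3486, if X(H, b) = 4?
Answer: 352/581 ≈ 0.60585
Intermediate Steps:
k(K) = 3/2 (k(K) = 3/2 - (K - K)/2 = 3/2 - ½*0 = 3/2 + 0 = 3/2)
C(F, J) = (3 + J)*(2*F + 2*J) (C(F, J) = (J + 3)*(((F + J) + F) + J) = (3 + J)*((J + 2*F) + J) = (3 + J)*(2*F + 2*J))
C(X(k(-5), 9), -36)/3486 = (2*(-36)² + 6*4 + 6*(-36) + 2*4*(-36))/3486 = (2*1296 + 24 - 216 - 288)*(1/3486) = (2592 + 24 - 216 - 288)*(1/3486) = 2112*(1/3486) = 352/581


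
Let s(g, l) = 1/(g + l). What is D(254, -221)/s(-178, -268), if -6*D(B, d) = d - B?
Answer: -105925/3 ≈ -35308.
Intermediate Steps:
D(B, d) = -d/6 + B/6 (D(B, d) = -(d - B)/6 = -d/6 + B/6)
D(254, -221)/s(-178, -268) = (-1/6*(-221) + (1/6)*254)/(1/(-178 - 268)) = (221/6 + 127/3)/(1/(-446)) = 475/(6*(-1/446)) = (475/6)*(-446) = -105925/3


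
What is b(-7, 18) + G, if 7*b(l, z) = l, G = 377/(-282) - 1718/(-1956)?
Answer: -11174/7661 ≈ -1.4586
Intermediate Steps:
G = -3513/7661 (G = 377*(-1/282) - 1718*(-1/1956) = -377/282 + 859/978 = -3513/7661 ≈ -0.45856)
b(l, z) = l/7
b(-7, 18) + G = (1/7)*(-7) - 3513/7661 = -1 - 3513/7661 = -11174/7661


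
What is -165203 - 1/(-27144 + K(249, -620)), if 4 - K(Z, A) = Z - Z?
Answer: -4483609419/27140 ≈ -1.6520e+5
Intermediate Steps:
K(Z, A) = 4 (K(Z, A) = 4 - (Z - Z) = 4 - 1*0 = 4 + 0 = 4)
-165203 - 1/(-27144 + K(249, -620)) = -165203 - 1/(-27144 + 4) = -165203 - 1/(-27140) = -165203 - 1*(-1/27140) = -165203 + 1/27140 = -4483609419/27140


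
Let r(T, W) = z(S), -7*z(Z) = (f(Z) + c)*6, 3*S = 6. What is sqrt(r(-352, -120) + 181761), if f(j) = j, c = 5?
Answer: 3*sqrt(20195) ≈ 426.33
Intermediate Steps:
S = 2 (S = (1/3)*6 = 2)
z(Z) = -30/7 - 6*Z/7 (z(Z) = -(Z + 5)*6/7 = -(5 + Z)*6/7 = -(30 + 6*Z)/7 = -30/7 - 6*Z/7)
r(T, W) = -6 (r(T, W) = -30/7 - 6/7*2 = -30/7 - 12/7 = -6)
sqrt(r(-352, -120) + 181761) = sqrt(-6 + 181761) = sqrt(181755) = 3*sqrt(20195)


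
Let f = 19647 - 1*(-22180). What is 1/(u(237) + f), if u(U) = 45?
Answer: 1/41872 ≈ 2.3882e-5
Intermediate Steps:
f = 41827 (f = 19647 + 22180 = 41827)
1/(u(237) + f) = 1/(45 + 41827) = 1/41872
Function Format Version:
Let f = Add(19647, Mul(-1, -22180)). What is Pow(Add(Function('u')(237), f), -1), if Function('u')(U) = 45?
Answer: Rational(1, 41872) ≈ 2.3882e-5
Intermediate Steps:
f = 41827 (f = Add(19647, 22180) = 41827)
Pow(Add(Function('u')(237), f), -1) = Pow(Add(45, 41827), -1) = Pow(41872, -1) = Rational(1, 41872)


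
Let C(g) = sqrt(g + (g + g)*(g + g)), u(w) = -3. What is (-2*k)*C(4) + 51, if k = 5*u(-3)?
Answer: 51 + 60*sqrt(17) ≈ 298.39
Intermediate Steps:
C(g) = sqrt(g + 4*g**2) (C(g) = sqrt(g + (2*g)*(2*g)) = sqrt(g + 4*g**2))
k = -15 (k = 5*(-3) = -15)
(-2*k)*C(4) + 51 = (-2*(-15))*sqrt(4*(1 + 4*4)) + 51 = 30*sqrt(4*(1 + 16)) + 51 = 30*sqrt(4*17) + 51 = 30*sqrt(68) + 51 = 30*(2*sqrt(17)) + 51 = 60*sqrt(17) + 51 = 51 + 60*sqrt(17)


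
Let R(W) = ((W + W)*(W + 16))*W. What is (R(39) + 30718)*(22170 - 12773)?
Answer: 1860869116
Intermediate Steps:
R(W) = 2*W²*(16 + W) (R(W) = ((2*W)*(16 + W))*W = (2*W*(16 + W))*W = 2*W²*(16 + W))
(R(39) + 30718)*(22170 - 12773) = (2*39²*(16 + 39) + 30718)*(22170 - 12773) = (2*1521*55 + 30718)*9397 = (167310 + 30718)*9397 = 198028*9397 = 1860869116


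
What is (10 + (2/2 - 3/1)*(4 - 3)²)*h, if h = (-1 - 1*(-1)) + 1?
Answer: 8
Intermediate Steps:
h = 1 (h = (-1 + 1) + 1 = 0 + 1 = 1)
(10 + (2/2 - 3/1)*(4 - 3)²)*h = (10 + (2/2 - 3/1)*(4 - 3)²)*1 = (10 + (2*(½) - 3*1)*1²)*1 = (10 + (1 - 3)*1)*1 = (10 - 2*1)*1 = (10 - 2)*1 = 8*1 = 8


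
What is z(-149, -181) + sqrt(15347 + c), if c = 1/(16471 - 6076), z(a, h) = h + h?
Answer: -362 + sqrt(184259536230)/3465 ≈ -238.12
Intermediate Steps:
z(a, h) = 2*h
c = 1/10395 ≈ 9.6200e-5
z(-149, -181) + sqrt(15347 + c) = 2*(-181) + sqrt(15347 + 1/10395) = -362 + sqrt(159532066/10395) = -362 + sqrt(184259536230)/3465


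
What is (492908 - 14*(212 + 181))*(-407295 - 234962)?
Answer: -313039915342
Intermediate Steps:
(492908 - 14*(212 + 181))*(-407295 - 234962) = (492908 - 14*393)*(-642257) = (492908 - 5502)*(-642257) = 487406*(-642257) = -313039915342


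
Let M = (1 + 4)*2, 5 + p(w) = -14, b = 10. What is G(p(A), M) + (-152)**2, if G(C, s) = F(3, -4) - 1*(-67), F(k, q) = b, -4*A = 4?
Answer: 23181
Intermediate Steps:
A = -1 (A = -1/4*4 = -1)
p(w) = -19 (p(w) = -5 - 14 = -19)
F(k, q) = 10
M = 10 (M = 5*2 = 10)
G(C, s) = 77 (G(C, s) = 10 - 1*(-67) = 10 + 67 = 77)
G(p(A), M) + (-152)**2 = 77 + (-152)**2 = 77 + 23104 = 23181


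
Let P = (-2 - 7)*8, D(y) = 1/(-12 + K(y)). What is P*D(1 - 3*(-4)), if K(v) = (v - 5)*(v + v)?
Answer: -18/49 ≈ -0.36735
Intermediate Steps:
K(v) = 2*v*(-5 + v) (K(v) = (-5 + v)*(2*v) = 2*v*(-5 + v))
D(y) = 1/(-12 + 2*y*(-5 + y))
P = -72 (P = -9*8 = -72)
P*D(1 - 3*(-4)) = -36/(-6 + (1 - 3*(-4))*(-5 + (1 - 3*(-4)))) = -36/(-6 + (1 + 12)*(-5 + (1 + 12))) = -36/(-6 + 13*(-5 + 13)) = -36/(-6 + 13*8) = -36/(-6 + 104) = -36/98 = -72*1/196 = -18/49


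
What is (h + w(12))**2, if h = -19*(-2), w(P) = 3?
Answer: 1681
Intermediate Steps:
h = 38
(h + w(12))**2 = (38 + 3)**2 = 41**2 = 1681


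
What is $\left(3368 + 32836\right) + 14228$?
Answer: $50432$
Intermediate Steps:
$\left(3368 + 32836\right) + 14228 = 36204 + 14228 = 50432$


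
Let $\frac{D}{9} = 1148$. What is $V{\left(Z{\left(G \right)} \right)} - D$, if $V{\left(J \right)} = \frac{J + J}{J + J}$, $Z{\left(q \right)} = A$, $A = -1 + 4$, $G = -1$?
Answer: $-10331$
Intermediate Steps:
$A = 3$
$Z{\left(q \right)} = 3$
$D = 10332$ ($D = 9 \cdot 1148 = 10332$)
$V{\left(J \right)} = 1$ ($V{\left(J \right)} = \frac{2 J}{2 J} = 2 J \frac{1}{2 J} = 1$)
$V{\left(Z{\left(G \right)} \right)} - D = 1 - 10332 = -10331$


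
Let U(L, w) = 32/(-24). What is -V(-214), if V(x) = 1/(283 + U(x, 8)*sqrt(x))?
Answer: -2547/724225 - 12*I*sqrt(214)/724225 ≈ -0.0035169 - 0.00024239*I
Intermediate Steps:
U(L, w) = -4/3 (U(L, w) = 32*(-1/24) = -4/3)
V(x) = 1/(283 - 4*sqrt(x)/3)
-V(-214) = -3/(849 - 4*I*sqrt(214))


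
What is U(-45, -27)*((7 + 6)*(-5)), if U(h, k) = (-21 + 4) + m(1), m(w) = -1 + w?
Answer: 1105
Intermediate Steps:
U(h, k) = -17 (U(h, k) = (-21 + 4) + (-1 + 1) = -17 + 0 = -17)
U(-45, -27)*((7 + 6)*(-5)) = -17*(7 + 6)*(-5) = -221*(-5) = -17*(-65) = 1105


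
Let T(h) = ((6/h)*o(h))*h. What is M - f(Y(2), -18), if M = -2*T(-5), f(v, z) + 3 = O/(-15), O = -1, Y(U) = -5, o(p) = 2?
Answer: -316/15 ≈ -21.067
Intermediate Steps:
T(h) = 12 (T(h) = ((6/h)*2)*h = (12/h)*h = 12)
f(v, z) = -44/15 (f(v, z) = -3 - 1/(-15) = -3 - 1*(-1/15) = -3 + 1/15 = -44/15)
M = -24 (M = -2*12 = -24)
M - f(Y(2), -18) = -24 - 1*(-44/15) = -24 + 44/15 = -316/15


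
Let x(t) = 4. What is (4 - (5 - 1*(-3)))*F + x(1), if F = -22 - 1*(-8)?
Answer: 60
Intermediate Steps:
F = -14 (F = -22 + 8 = -14)
(4 - (5 - 1*(-3)))*F + x(1) = (4 - (5 - 1*(-3)))*(-14) + 4 = (4 - (5 + 3))*(-14) + 4 = (4 - 1*8)*(-14) + 4 = (4 - 8)*(-14) + 4 = -4*(-14) + 4 = 56 + 4 = 60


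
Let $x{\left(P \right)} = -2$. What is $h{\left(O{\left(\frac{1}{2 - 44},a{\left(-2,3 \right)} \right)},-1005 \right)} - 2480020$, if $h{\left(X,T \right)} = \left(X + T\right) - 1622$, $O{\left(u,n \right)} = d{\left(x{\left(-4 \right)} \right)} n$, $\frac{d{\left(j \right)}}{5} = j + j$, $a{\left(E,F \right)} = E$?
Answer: $-2482607$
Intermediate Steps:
$d{\left(j \right)} = 10 j$ ($d{\left(j \right)} = 5 \left(j + j\right) = 5 \cdot 2 j = 10 j$)
$O{\left(u,n \right)} = - 20 n$ ($O{\left(u,n \right)} = 10 \left(-2\right) n = - 20 n$)
$h{\left(X,T \right)} = -1622 + T + X$ ($h{\left(X,T \right)} = \left(T + X\right) - 1622 = -1622 + T + X$)
$h{\left(O{\left(\frac{1}{2 - 44},a{\left(-2,3 \right)} \right)},-1005 \right)} - 2480020 = \left(-1622 - 1005 - -40\right) - 2480020 = \left(-1622 - 1005 + 40\right) - 2480020 = -2587 - 2480020 = -2482607$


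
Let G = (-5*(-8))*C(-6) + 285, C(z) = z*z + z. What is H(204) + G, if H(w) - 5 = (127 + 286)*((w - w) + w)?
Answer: 85742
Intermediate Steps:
C(z) = z + z**2 (C(z) = z**2 + z = z + z**2)
H(w) = 5 + 413*w (H(w) = 5 + (127 + 286)*((w - w) + w) = 5 + 413*(0 + w) = 5 + 413*w)
G = 1485 (G = (-5*(-8))*(-6*(1 - 6)) + 285 = 40*(-6*(-5)) + 285 = 40*30 + 285 = 1200 + 285 = 1485)
H(204) + G = (5 + 413*204) + 1485 = (5 + 84252) + 1485 = 84257 + 1485 = 85742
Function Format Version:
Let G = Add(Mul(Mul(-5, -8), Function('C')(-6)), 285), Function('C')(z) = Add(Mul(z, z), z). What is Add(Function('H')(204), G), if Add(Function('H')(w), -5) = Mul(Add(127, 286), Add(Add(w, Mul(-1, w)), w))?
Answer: 85742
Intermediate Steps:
Function('C')(z) = Add(z, Pow(z, 2)) (Function('C')(z) = Add(Pow(z, 2), z) = Add(z, Pow(z, 2)))
Function('H')(w) = Add(5, Mul(413, w)) (Function('H')(w) = Add(5, Mul(Add(127, 286), Add(Add(w, Mul(-1, w)), w))) = Add(5, Mul(413, Add(0, w))) = Add(5, Mul(413, w)))
G = 1485 (G = Add(Mul(Mul(-5, -8), Mul(-6, Add(1, -6))), 285) = Add(Mul(40, Mul(-6, -5)), 285) = Add(Mul(40, 30), 285) = Add(1200, 285) = 1485)
Add(Function('H')(204), G) = Add(Add(5, Mul(413, 204)), 1485) = Add(Add(5, 84252), 1485) = Add(84257, 1485) = 85742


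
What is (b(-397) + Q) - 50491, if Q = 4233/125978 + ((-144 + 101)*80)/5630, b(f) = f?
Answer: -3609303598485/70925614 ≈ -50889.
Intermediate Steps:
Q = -40953253/70925614 (Q = 4233*(1/125978) - 43*80*(1/5630) = 4233/125978 - 3440*1/5630 = 4233/125978 - 344/563 = -40953253/70925614 ≈ -0.57741)
(b(-397) + Q) - 50491 = (-397 - 40953253/70925614) - 50491 = -28198422011/70925614 - 50491 = -3609303598485/70925614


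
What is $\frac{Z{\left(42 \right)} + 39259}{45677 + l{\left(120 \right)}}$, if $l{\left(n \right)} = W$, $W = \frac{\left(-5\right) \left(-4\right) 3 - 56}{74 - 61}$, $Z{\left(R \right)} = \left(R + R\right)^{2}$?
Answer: $\frac{120419}{118761} \approx 1.014$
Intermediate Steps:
$Z{\left(R \right)} = 4 R^{2}$ ($Z{\left(R \right)} = \left(2 R\right)^{2} = 4 R^{2}$)
$W = \frac{4}{13}$ ($W = \frac{20 \cdot 3 - 56}{13} = \left(60 - 56\right) \frac{1}{13} = 4 \cdot \frac{1}{13} = \frac{4}{13} \approx 0.30769$)
$l{\left(n \right)} = \frac{4}{13}$
$\frac{Z{\left(42 \right)} + 39259}{45677 + l{\left(120 \right)}} = \frac{4 \cdot 42^{2} + 39259}{45677 + \frac{4}{13}} = \frac{4 \cdot 1764 + 39259}{\frac{593805}{13}} = \left(7056 + 39259\right) \frac{13}{593805} = 46315 \cdot \frac{13}{593805} = \frac{120419}{118761}$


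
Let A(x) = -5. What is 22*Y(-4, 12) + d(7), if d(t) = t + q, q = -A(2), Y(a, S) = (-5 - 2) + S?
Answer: 122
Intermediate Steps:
Y(a, S) = -7 + S
q = 5 (q = -1*(-5) = 5)
d(t) = 5 + t (d(t) = t + 5 = 5 + t)
22*Y(-4, 12) + d(7) = 22*(-7 + 12) + (5 + 7) = 22*5 + 12 = 110 + 12 = 122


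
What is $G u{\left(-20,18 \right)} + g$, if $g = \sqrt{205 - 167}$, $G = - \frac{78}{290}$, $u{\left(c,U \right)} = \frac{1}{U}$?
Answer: $- \frac{13}{870} + \sqrt{38} \approx 6.1495$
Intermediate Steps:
$G = - \frac{39}{145}$ ($G = \left(-78\right) \frac{1}{290} = - \frac{39}{145} \approx -0.26897$)
$g = \sqrt{38} \approx 6.1644$
$G u{\left(-20,18 \right)} + g = - \frac{39}{145 \cdot 18} + \sqrt{38} = \left(- \frac{39}{145}\right) \frac{1}{18} + \sqrt{38} = - \frac{13}{870} + \sqrt{38}$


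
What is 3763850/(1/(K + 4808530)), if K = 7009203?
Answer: 44480174352050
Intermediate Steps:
3763850/(1/(K + 4808530)) = 3763850/(1/(7009203 + 4808530)) = 3763850/(1/11817733) = 3763850*11817733 = 44480174352050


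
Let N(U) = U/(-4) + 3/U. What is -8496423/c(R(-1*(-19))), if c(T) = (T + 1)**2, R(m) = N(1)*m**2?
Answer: -15104752/1755625 ≈ -8.6036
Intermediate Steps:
N(U) = 3/U - U/4 (N(U) = U*(-1/4) + 3/U = -U/4 + 3/U = 3/U - U/4)
R(m) = 11*m**2/4 (R(m) = (3/1 - 1/4*1)*m**2 = (3*1 - 1/4)*m**2 = (3 - 1/4)*m**2 = 11*m**2/4)
c(T) = (1 + T)**2
-8496423/c(R(-1*(-19))) = -8496423/(1 + 11*(-1*(-19))**2/4)**2 = -8496423/(1 + (11/4)*19**2)**2 = -8496423/(1 + (11/4)*361)**2 = -8496423/(1 + 3971/4)**2 = -8496423/((3975/4)**2) = -8496423/15800625/16 = -8496423*16/15800625 = -15104752/1755625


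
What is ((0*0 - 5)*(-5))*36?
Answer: 900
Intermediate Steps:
((0*0 - 5)*(-5))*36 = ((0 - 5)*(-5))*36 = -5*(-5)*36 = 25*36 = 900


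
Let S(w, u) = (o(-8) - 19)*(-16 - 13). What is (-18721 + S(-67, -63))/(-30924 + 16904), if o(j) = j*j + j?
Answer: 9897/7010 ≈ 1.4118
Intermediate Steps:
o(j) = j + j² (o(j) = j² + j = j + j²)
S(w, u) = -1073 (S(w, u) = (-8*(1 - 8) - 19)*(-16 - 13) = (-8*(-7) - 19)*(-29) = (56 - 19)*(-29) = 37*(-29) = -1073)
(-18721 + S(-67, -63))/(-30924 + 16904) = (-18721 - 1073)/(-30924 + 16904) = -19794/(-14020) = -19794*(-1/14020) = 9897/7010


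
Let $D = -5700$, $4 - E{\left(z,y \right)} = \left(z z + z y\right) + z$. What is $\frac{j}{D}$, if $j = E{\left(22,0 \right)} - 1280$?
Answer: $\frac{297}{950} \approx 0.31263$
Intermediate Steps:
$E{\left(z,y \right)} = 4 - z - z^{2} - y z$ ($E{\left(z,y \right)} = 4 - \left(\left(z z + z y\right) + z\right) = 4 - \left(\left(z^{2} + y z\right) + z\right) = 4 - \left(z + z^{2} + y z\right) = 4 - z - z^{2} - y z$)
$j = -1782$ ($j = \left(4 - 22 - 22^{2} - 0 \cdot 22\right) - 1280 = \left(4 - 22 - 484 + 0\right) - 1280 = -502 - 1280 = -1782$)
$\frac{j}{D} = - \frac{1782}{-5700} = \left(-1782\right) \left(- \frac{1}{5700}\right) = \frac{297}{950}$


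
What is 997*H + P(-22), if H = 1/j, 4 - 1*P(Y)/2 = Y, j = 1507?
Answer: 79361/1507 ≈ 52.662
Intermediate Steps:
P(Y) = 8 - 2*Y
H = 1/1507 ≈ 0.00066357
997*H + P(-22) = 997*(1/1507) + (8 - 2*(-22)) = 997/1507 + (8 + 44) = 997/1507 + 52 = 79361/1507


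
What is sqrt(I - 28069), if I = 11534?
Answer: I*sqrt(16535) ≈ 128.59*I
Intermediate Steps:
sqrt(I - 28069) = sqrt(11534 - 28069) = sqrt(-16535) = I*sqrt(16535)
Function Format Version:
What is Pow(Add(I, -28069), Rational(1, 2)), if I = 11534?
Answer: Mul(I, Pow(16535, Rational(1, 2))) ≈ Mul(128.59, I)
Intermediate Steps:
Pow(Add(I, -28069), Rational(1, 2)) = Pow(Add(11534, -28069), Rational(1, 2)) = Pow(-16535, Rational(1, 2)) = Mul(I, Pow(16535, Rational(1, 2)))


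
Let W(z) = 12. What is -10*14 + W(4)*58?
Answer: 556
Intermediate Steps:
-10*14 + W(4)*58 = -10*14 + 12*58 = -140 + 696 = 556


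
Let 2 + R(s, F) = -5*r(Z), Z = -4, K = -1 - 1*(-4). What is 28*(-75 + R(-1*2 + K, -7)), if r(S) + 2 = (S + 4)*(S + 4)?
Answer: -1876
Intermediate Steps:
K = 3 (K = -1 + 4 = 3)
r(S) = -2 + (4 + S)**2 (r(S) = -2 + (S + 4)*(S + 4) = -2 + (4 + S)*(4 + S) = -2 + (4 + S)**2)
R(s, F) = 8 (R(s, F) = -2 - 5*(-2 + (4 - 4)**2) = -2 - 5*(-2 + 0**2) = -2 - 5*(-2 + 0) = -2 - 5*(-2) = -2 + 10 = 8)
28*(-75 + R(-1*2 + K, -7)) = 28*(-75 + 8) = 28*(-67) = -1876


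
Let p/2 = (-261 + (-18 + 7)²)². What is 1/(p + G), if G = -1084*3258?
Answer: -1/3492472 ≈ -2.8633e-7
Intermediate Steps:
G = -3531672
p = 39200 (p = 2*(-261 + (-18 + 7)²)² = 2*(-261 + (-11)²)² = 2*(-261 + 121)² = 2*(-140)² = 2*19600 = 39200)
1/(p + G) = 1/(39200 - 3531672) = 1/(-3492472) = -1/3492472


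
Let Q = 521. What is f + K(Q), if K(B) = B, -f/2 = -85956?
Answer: 172433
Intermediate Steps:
f = 171912 (f = -2*(-85956) = 171912)
f + K(Q) = 171912 + 521 = 172433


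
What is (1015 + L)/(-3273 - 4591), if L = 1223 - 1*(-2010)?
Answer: -531/983 ≈ -0.54018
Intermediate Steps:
L = 3233 (L = 1223 + 2010 = 3233)
(1015 + L)/(-3273 - 4591) = (1015 + 3233)/(-3273 - 4591) = 4248/(-7864) = 4248*(-1/7864) = -531/983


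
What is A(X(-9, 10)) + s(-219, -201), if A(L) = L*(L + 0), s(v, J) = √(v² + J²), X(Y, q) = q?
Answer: 100 + 3*√9818 ≈ 397.26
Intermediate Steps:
s(v, J) = √(J² + v²)
A(L) = L² (A(L) = L*L = L²)
A(X(-9, 10)) + s(-219, -201) = 10² + √((-201)² + (-219)²) = 100 + √(40401 + 47961) = 100 + √88362 = 100 + 3*√9818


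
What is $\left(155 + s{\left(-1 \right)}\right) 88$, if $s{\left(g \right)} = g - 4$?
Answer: $13200$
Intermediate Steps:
$s{\left(g \right)} = -4 + g$
$\left(155 + s{\left(-1 \right)}\right) 88 = \left(155 - 5\right) 88 = 150 \cdot 88 = 13200$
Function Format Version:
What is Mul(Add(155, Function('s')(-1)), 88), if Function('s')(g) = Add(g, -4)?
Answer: 13200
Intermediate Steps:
Function('s')(g) = Add(-4, g)
Mul(Add(155, Function('s')(-1)), 88) = Mul(Add(155, Add(-4, -1)), 88) = Mul(Add(155, -5), 88) = Mul(150, 88) = 13200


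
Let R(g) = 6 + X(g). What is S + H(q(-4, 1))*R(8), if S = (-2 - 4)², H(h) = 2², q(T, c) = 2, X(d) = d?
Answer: 92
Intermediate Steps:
H(h) = 4
S = 36 (S = (-6)² = 36)
R(g) = 6 + g
S + H(q(-4, 1))*R(8) = 36 + 4*(6 + 8) = 36 + 4*14 = 36 + 56 = 92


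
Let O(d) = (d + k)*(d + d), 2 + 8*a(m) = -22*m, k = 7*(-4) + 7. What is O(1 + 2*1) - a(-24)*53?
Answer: -14371/4 ≈ -3592.8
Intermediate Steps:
k = -21 (k = -28 + 7 = -21)
a(m) = -¼ - 11*m/4 (a(m) = -¼ + (-22*m)/8 = -¼ - 11*m/4)
O(d) = 2*d*(-21 + d) (O(d) = (d - 21)*(d + d) = (-21 + d)*(2*d) = 2*d*(-21 + d))
O(1 + 2*1) - a(-24)*53 = 2*(1 + 2*1)*(-21 + (1 + 2*1)) - (-¼ - 11/4*(-24))*53 = 2*(1 + 2)*(-21 + (1 + 2)) - (-¼ + 66)*53 = 2*3*(-21 + 3) - 263*53/4 = 2*3*(-18) - 1*13939/4 = -108 - 13939/4 = -14371/4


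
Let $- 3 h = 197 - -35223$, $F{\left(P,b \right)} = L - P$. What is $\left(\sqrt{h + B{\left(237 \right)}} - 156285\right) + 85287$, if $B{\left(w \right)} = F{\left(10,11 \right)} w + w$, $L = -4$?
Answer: $-70998 + \frac{i \sqrt{133989}}{3} \approx -70998.0 + 122.02 i$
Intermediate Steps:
$F{\left(P,b \right)} = -4 - P$
$B{\left(w \right)} = - 13 w$ ($B{\left(w \right)} = \left(-4 - 10\right) w + w = - 14 w + w = - 13 w$)
$h = - \frac{35420}{3}$ ($h = - \frac{197 - -35223}{3} = - \frac{197 + 35223}{3} = \left(- \frac{1}{3}\right) 35420 = - \frac{35420}{3} \approx -11807.0$)
$\left(\sqrt{h + B{\left(237 \right)}} - 156285\right) + 85287 = \left(\sqrt{- \frac{35420}{3} - 3081} - 156285\right) + 85287 = \left(\sqrt{- \frac{44663}{3}} - 156285\right) + 85287 = \left(\frac{i \sqrt{133989}}{3} - 156285\right) + 85287 = \left(-156285 + \frac{i \sqrt{133989}}{3}\right) + 85287 = -70998 + \frac{i \sqrt{133989}}{3}$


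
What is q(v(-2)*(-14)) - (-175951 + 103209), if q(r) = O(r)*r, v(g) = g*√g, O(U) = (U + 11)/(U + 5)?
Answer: 6*(-60357*I + 339514*√2)/(-5*I + 28*√2) ≈ 72748.0 + 40.344*I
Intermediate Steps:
O(U) = (11 + U)/(5 + U)
v(g) = g^(3/2)
q(r) = r*(11 + r)/(5 + r) (q(r) = ((11 + r)/(5 + r))*r = r*(11 + r)/(5 + r))
q(v(-2)*(-14)) - (-175951 + 103209) = ((-2)^(3/2)*(-14))*(11 + (-2)^(3/2)*(-14))/(5 + (-2)^(3/2)*(-14)) - (-175951 + 103209) = (-2*I*√2*(-14))*(11 - 2*I*√2*(-14))/(5 - 2*I*√2*(-14)) - 1*(-72742) = (28*I*√2)*(11 + 28*I*√2)/(5 + 28*I*√2) + 72742 = 28*I*√2*(11 + 28*I*√2)/(5 + 28*I*√2) + 72742 = 72742 + 28*I*√2*(11 + 28*I*√2)/(5 + 28*I*√2)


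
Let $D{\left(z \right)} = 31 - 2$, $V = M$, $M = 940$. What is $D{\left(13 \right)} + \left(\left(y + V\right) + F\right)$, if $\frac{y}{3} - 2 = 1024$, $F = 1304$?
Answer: $5351$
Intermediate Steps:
$V = 940$
$y = 3078$ ($y = 6 + 3 \cdot 1024 = 6 + 3072 = 3078$)
$D{\left(z \right)} = 29$ ($D{\left(z \right)} = 31 - 2 = 29$)
$D{\left(13 \right)} + \left(\left(y + V\right) + F\right) = 29 + \left(\left(3078 + 940\right) + 1304\right) = 29 + \left(4018 + 1304\right) = 29 + 5322 = 5351$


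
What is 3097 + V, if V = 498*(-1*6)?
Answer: 109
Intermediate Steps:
V = -2988 (V = 498*(-6) = -2988)
3097 + V = 3097 - 2988 = 109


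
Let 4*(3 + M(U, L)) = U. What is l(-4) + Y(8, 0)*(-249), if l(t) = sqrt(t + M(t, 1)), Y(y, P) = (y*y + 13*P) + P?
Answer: -15936 + 2*I*sqrt(2) ≈ -15936.0 + 2.8284*I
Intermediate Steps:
Y(y, P) = y**2 + 14*P (Y(y, P) = (y**2 + 13*P) + P = y**2 + 14*P)
M(U, L) = -3 + U/4
l(t) = sqrt(-3 + 5*t/4) (l(t) = sqrt(t + (-3 + t/4)) = sqrt(-3 + 5*t/4))
l(-4) + Y(8, 0)*(-249) = sqrt(-12 + 5*(-4))/2 + (8**2 + 14*0)*(-249) = sqrt(-12 - 20)/2 + (64 + 0)*(-249) = sqrt(-32)/2 + 64*(-249) = (4*I*sqrt(2))/2 - 15936 = 2*I*sqrt(2) - 15936 = -15936 + 2*I*sqrt(2)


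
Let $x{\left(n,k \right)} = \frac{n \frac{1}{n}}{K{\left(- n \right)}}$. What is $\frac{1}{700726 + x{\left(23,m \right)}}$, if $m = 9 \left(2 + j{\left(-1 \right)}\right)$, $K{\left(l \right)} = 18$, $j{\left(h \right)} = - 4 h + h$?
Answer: $\frac{18}{12613069} \approx 1.4271 \cdot 10^{-6}$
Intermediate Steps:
$j{\left(h \right)} = - 3 h$
$m = 45$ ($m = 9 \left(2 - -3\right) = 9 \left(2 + 3\right) = 9 \cdot 5 = 45$)
$x{\left(n,k \right)} = \frac{1}{18}$ ($x{\left(n,k \right)} = \frac{n \frac{1}{n}}{18} = 1 \cdot \frac{1}{18} = \frac{1}{18}$)
$\frac{1}{700726 + x{\left(23,m \right)}} = \frac{1}{700726 + \frac{1}{18}} = \frac{1}{\frac{12613069}{18}} = \frac{18}{12613069}$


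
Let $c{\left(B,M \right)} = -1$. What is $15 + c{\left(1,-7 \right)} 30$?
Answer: $-15$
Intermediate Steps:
$15 + c{\left(1,-7 \right)} 30 = 15 - 30 = -15$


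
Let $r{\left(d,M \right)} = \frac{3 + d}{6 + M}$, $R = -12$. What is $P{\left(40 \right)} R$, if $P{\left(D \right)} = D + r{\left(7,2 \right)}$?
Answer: $-495$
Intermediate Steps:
$r{\left(d,M \right)} = \frac{3 + d}{6 + M}$
$P{\left(D \right)} = \frac{5}{4} + D$ ($P{\left(D \right)} = D + \frac{3 + 7}{6 + 2} = D + \frac{1}{8} \cdot 10 = D + \frac{5}{4} = \frac{5}{4} + D$)
$P{\left(40 \right)} R = \left(\frac{5}{4} + 40\right) \left(-12\right) = \frac{165}{4} \left(-12\right) = -495$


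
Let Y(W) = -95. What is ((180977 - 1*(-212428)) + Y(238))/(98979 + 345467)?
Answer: 196655/222223 ≈ 0.88494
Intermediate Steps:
((180977 - 1*(-212428)) + Y(238))/(98979 + 345467) = ((180977 - 1*(-212428)) - 95)/(98979 + 345467) = ((180977 + 212428) - 95)/444446 = (393405 - 95)*(1/444446) = 393310*(1/444446) = 196655/222223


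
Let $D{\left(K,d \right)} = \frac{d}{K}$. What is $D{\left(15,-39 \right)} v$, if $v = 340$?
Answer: $-884$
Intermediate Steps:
$D{\left(15,-39 \right)} v = - \frac{39}{15} \cdot 340 = \left(-39\right) \frac{1}{15} \cdot 340 = \left(- \frac{13}{5}\right) 340 = -884$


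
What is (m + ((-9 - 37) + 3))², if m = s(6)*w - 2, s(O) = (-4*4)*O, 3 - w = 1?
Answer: 56169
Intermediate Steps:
w = 2 (w = 3 - 1*1 = 3 - 1 = 2)
s(O) = -16*O
m = -194 (m = -16*6*2 - 2 = -96*2 - 2 = -192 - 2 = -194)
(m + ((-9 - 37) + 3))² = (-194 + ((-9 - 37) + 3))² = (-194 + (-46 + 3))² = (-194 - 43)² = (-237)² = 56169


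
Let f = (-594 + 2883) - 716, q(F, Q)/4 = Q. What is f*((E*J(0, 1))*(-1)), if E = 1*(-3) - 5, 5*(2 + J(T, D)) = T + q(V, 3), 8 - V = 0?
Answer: 25168/5 ≈ 5033.6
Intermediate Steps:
V = 8 (V = 8 - 1*0 = 8 + 0 = 8)
q(F, Q) = 4*Q
J(T, D) = ⅖ + T/5 (J(T, D) = -2 + (T + 4*3)/5 = -2 + (T + 12)/5 = -2 + (12 + T)/5 = -2 + (12/5 + T/5) = ⅖ + T/5)
E = -8 (E = -3 - 5 = -8)
f = 1573 (f = 2289 - 716 = 1573)
f*((E*J(0, 1))*(-1)) = 1573*(-8*(⅖ + (⅕)*0)*(-1)) = 1573*(-8*(⅖ + 0)*(-1)) = 1573*(-8*⅖*(-1)) = 1573*(-16/5*(-1)) = 1573*(16/5) = 25168/5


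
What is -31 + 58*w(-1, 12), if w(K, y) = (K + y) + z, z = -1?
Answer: 549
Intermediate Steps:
w(K, y) = -1 + K + y (w(K, y) = (K + y) - 1 = -1 + K + y)
-31 + 58*w(-1, 12) = -31 + 58*(-1 - 1 + 12) = -31 + 58*10 = -31 + 580 = 549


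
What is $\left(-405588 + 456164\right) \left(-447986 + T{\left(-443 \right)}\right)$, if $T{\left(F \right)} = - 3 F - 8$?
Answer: $-22590529040$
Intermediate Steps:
$T{\left(F \right)} = -8 - 3 F$
$\left(-405588 + 456164\right) \left(-447986 + T{\left(-443 \right)}\right) = \left(-405588 + 456164\right) \left(-447986 - -1321\right) = 50576 \left(-447986 + \left(-8 + 1329\right)\right) = 50576 \left(-447986 + 1321\right) = 50576 \left(-446665\right) = -22590529040$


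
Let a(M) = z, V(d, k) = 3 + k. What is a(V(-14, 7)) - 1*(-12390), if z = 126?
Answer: 12516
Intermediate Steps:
a(M) = 126
a(V(-14, 7)) - 1*(-12390) = 126 - 1*(-12390) = 126 + 12390 = 12516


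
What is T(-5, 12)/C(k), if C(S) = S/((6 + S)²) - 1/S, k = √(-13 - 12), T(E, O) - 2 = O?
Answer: 4375/204 - 3885*I/68 ≈ 21.446 - 57.132*I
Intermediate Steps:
T(E, O) = 2 + O
k = 5*I (k = √(-25) = 5*I ≈ 5.0*I)
C(S) = -1/S + S/(6 + S)² (C(S) = S/(6 + S)² - 1/S = -1/S + S/(6 + S)²)
T(-5, 12)/C(k) = (2 + 12)/(-1/(5*I) + (5*I)/(6 + 5*I)²) = 14/(-(-1)*I/5 + 5*I/(6 + 5*I)²) = 14/(I/5 + 5*I/(6 + 5*I)²)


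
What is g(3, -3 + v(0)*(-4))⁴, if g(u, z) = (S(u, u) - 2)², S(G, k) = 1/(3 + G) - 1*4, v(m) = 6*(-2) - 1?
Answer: 2251875390625/1679616 ≈ 1.3407e+6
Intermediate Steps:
v(m) = -13 (v(m) = -12 - 1 = -13)
S(G, k) = -4 + 1/(3 + G) (S(G, k) = 1/(3 + G) - 4 = -4 + 1/(3 + G))
g(u, z) = (-2 + (-11 - 4*u)/(3 + u))² (g(u, z) = ((-11 - 4*u)/(3 + u) - 2)² = (-2 + (-11 - 4*u)/(3 + u))²)
g(3, -3 + v(0)*(-4))⁴ = ((17 + 6*3)²/(3 + 3)²)⁴ = ((17 + 18)²/6²)⁴ = ((1/36)*35²)⁴ = ((1/36)*1225)⁴ = (1225/36)⁴ = 2251875390625/1679616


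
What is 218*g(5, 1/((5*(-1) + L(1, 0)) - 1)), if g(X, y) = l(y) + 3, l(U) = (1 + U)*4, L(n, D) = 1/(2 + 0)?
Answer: 15042/11 ≈ 1367.5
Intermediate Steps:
L(n, D) = ½ (L(n, D) = 1/2 = ½)
l(U) = 4 + 4*U
g(X, y) = 7 + 4*y (g(X, y) = (4 + 4*y) + 3 = 7 + 4*y)
218*g(5, 1/((5*(-1) + L(1, 0)) - 1)) = 218*(7 + 4/((5*(-1) + ½) - 1)) = 218*(7 + 4/((-5 + ½) - 1)) = 218*(7 + 4/(-9/2 - 1)) = 218*(7 + 4/(-11/2)) = 218*(7 + 4*(-2/11)) = 218*(7 - 8/11) = 218*(69/11) = 15042/11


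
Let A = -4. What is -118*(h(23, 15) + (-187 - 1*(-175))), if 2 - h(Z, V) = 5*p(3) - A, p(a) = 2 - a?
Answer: 1062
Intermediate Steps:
h(Z, V) = 3 (h(Z, V) = 2 - (5*(2 - 1*3) - 1*(-4)) = 2 - (5*(2 - 3) + 4) = 2 - (5*(-1) + 4) = 2 - (-5 + 4) = 2 - 1*(-1) = 2 + 1 = 3)
-118*(h(23, 15) + (-187 - 1*(-175))) = -118*(3 + (-187 - 1*(-175))) = -118*(3 + (-187 + 175)) = -118*(3 - 12) = -118*(-9) = 1062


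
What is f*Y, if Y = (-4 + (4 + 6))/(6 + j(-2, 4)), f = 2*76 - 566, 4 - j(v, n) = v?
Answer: -207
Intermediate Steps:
j(v, n) = 4 - v
f = -414 (f = 152 - 566 = -414)
Y = ½ (Y = (-4 + (4 + 6))/(6 + (4 - 1*(-2))) = (-4 + 10)/(6 + (4 + 2)) = 6/(6 + 6) = 6/12 = 6*(1/12) = ½ ≈ 0.50000)
f*Y = -414*½ = -207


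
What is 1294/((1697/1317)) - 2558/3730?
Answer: 3176158807/3164905 ≈ 1003.6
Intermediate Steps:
1294/((1697/1317)) - 2558/3730 = 1294/((1697*(1/1317))) - 2558*1/3730 = 1294/(1697/1317) - 1279/1865 = 1294*(1317/1697) - 1279/1865 = 1704198/1697 - 1279/1865 = 3176158807/3164905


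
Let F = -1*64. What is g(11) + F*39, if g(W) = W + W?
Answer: -2474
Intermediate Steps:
F = -64
g(W) = 2*W
g(11) + F*39 = 2*11 - 64*39 = 22 - 2496 = -2474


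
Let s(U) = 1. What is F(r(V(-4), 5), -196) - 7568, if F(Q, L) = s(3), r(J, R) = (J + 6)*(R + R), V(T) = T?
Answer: -7567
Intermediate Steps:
r(J, R) = 2*R*(6 + J) (r(J, R) = (6 + J)*(2*R) = 2*R*(6 + J))
F(Q, L) = 1
F(r(V(-4), 5), -196) - 7568 = 1 - 7568 = -7567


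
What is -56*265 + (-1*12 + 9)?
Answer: -14843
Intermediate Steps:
-56*265 + (-1*12 + 9) = -14840 + (-12 + 9) = -14840 - 3 = -14843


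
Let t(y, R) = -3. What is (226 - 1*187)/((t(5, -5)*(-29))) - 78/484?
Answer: 2015/7018 ≈ 0.28712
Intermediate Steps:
(226 - 1*187)/((t(5, -5)*(-29))) - 78/484 = (226 - 1*187)/((-3*(-29))) - 78/484 = (226 - 187)/87 - 78*1/484 = 39*(1/87) - 39/242 = 13/29 - 39/242 = 2015/7018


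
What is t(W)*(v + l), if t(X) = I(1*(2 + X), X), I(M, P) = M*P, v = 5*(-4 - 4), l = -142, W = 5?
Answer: -6370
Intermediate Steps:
v = -40 (v = 5*(-8) = -40)
t(X) = X*(2 + X) (t(X) = (1*(2 + X))*X = (2 + X)*X = X*(2 + X))
t(W)*(v + l) = (5*(2 + 5))*(-40 - 142) = (5*7)*(-182) = 35*(-182) = -6370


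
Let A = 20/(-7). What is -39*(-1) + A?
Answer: 253/7 ≈ 36.143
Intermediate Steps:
A = -20/7 (A = 20*(-⅐) = -20/7 ≈ -2.8571)
-39*(-1) + A = -39*(-1) - 20/7 = 39 - 20/7 = 253/7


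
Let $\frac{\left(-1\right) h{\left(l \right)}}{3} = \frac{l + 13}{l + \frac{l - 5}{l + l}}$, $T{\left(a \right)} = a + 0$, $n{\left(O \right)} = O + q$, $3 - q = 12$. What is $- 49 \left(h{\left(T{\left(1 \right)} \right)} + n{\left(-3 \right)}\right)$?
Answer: $-1470$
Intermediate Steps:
$q = -9$ ($q = 3 - 12 = -9$)
$n{\left(O \right)} = -9 + O$ ($n{\left(O \right)} = O - 9 = -9 + O$)
$T{\left(a \right)} = a$
$h{\left(l \right)} = - \frac{3 \left(13 + l\right)}{l + \frac{-5 + l}{2 l}}$ ($h{\left(l \right)} = - 3 \frac{l + 13}{l + \frac{l - 5}{l + l}} = - 3 \frac{13 + l}{l + \frac{-5 + l}{2 l}} = - \frac{3 \left(13 + l\right)}{l + \frac{-5 + l}{2 l}}$)
$- 49 \left(h{\left(T{\left(1 \right)} \right)} + n{\left(-3 \right)}\right) = - 49 \left(\left(-6\right) 1 \frac{1}{-5 + 1 + 2 \cdot 1^{2}} \left(13 + 1\right) - 12\right) = - 49 \left(\left(-6\right) 1 \frac{1}{-5 + 1 + 2 \cdot 1} \cdot 14 - 12\right) = - 49 \left(\left(-6\right) 1 \frac{1}{-5 + 1 + 2} \cdot 14 - 12\right) = - 49 \left(\left(-6\right) 1 \frac{1}{-2} \cdot 14 - 12\right) = - 49 \left(\left(-6\right) 1 \left(- \frac{1}{2}\right) 14 - 12\right) = - 49 \left(42 - 12\right) = \left(-49\right) 30 = -1470$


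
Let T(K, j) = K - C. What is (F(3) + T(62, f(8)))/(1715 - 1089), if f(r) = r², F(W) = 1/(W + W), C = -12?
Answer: 445/3756 ≈ 0.11848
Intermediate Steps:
F(W) = 1/(2*W)
T(K, j) = 12 + K (T(K, j) = K - 1*(-12) = K + 12 = 12 + K)
(F(3) + T(62, f(8)))/(1715 - 1089) = ((½)/3 + (12 + 62))/(1715 - 1089) = ((½)*(⅓) + 74)/626 = (⅙ + 74)*(1/626) = (445/6)*(1/626) = 445/3756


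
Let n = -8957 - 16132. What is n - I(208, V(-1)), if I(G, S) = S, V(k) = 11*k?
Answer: -25078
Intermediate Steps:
n = -25089
n - I(208, V(-1)) = -25089 - 11*(-1) = -25089 - 1*(-11) = -25089 + 11 = -25078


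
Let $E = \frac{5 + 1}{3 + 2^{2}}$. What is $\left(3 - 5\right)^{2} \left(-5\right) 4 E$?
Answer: $- \frac{480}{7} \approx -68.571$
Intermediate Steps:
$E = \frac{6}{7}$ ($E = \frac{6}{3 + 4} = \frac{6}{7} \approx 0.85714$)
$\left(3 - 5\right)^{2} \left(-5\right) 4 E = \left(3 - 5\right)^{2} \left(-5\right) 4 \cdot \frac{6}{7} = \left(-2\right)^{2} \left(\left(-20\right) \frac{6}{7}\right) = 4 \left(- \frac{120}{7}\right) = - \frac{480}{7}$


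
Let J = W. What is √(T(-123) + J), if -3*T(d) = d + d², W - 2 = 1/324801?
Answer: 37*I*√42811334119/108267 ≈ 70.711*I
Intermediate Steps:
W = 649603/324801 (W = 2 + 1/324801 = 649603/324801 ≈ 2.0000)
J = 649603/324801 ≈ 2.0000
T(d) = -d/3 - d²/3 (T(d) = -(d + d²)/3 = -d/3 - d²/3)
√(T(-123) + J) = √(-⅓*(-123)*(1 - 123) + 649603/324801) = √(-⅓*(-123)*(-122) + 649603/324801) = √(-5002 + 649603/324801) = √(-1624004999/324801) = 37*I*√42811334119/108267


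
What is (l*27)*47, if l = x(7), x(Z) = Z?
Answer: 8883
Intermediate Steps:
l = 7
(l*27)*47 = (7*27)*47 = 189*47 = 8883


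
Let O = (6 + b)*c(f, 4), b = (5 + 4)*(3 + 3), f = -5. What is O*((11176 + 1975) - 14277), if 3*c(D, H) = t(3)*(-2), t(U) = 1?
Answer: 45040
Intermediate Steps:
b = 54 (b = 9*6 = 54)
c(D, H) = -⅔ (c(D, H) = (1*(-2))/3 = (⅓)*(-2) = -⅔)
O = -40 (O = (6 + 54)*(-⅔) = 60*(-⅔) = -40)
O*((11176 + 1975) - 14277) = -40*((11176 + 1975) - 14277) = -40*(13151 - 14277) = -40*(-1126) = 45040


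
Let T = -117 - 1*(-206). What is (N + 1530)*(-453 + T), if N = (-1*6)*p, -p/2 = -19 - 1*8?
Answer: -438984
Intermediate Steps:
p = 54 (p = -2*(-19 - 1*8) = -2*(-19 - 8) = -2*(-27) = 54)
T = 89 (T = -117 + 206 = 89)
N = -324 (N = -1*6*54 = -6*54 = -324)
(N + 1530)*(-453 + T) = (-324 + 1530)*(-453 + 89) = 1206*(-364) = -438984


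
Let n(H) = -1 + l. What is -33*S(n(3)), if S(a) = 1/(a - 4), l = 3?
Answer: 33/2 ≈ 16.500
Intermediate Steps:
n(H) = 2 (n(H) = -1 + 3 = 2)
S(a) = 1/(-4 + a)
-33*S(n(3)) = -33/(-4 + 2) = -33/(-2) = -33*(-½) = 33/2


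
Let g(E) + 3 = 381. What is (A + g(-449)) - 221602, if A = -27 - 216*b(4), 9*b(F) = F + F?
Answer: -221443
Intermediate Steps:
b(F) = 2*F/9 (b(F) = (F + F)/9 = (2*F)/9 = 2*F/9)
g(E) = 378 (g(E) = -3 + 381 = 378)
A = -219 (A = -27 - 48*4 = -27 - 216*8/9 = -27 - 192 = -219)
(A + g(-449)) - 221602 = (-219 + 378) - 221602 = 159 - 221602 = -221443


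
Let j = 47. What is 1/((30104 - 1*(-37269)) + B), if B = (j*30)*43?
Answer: 1/128003 ≈ 7.8123e-6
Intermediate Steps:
B = 60630 (B = (47*30)*43 = 1410*43 = 60630)
1/((30104 - 1*(-37269)) + B) = 1/((30104 - 1*(-37269)) + 60630) = 1/((30104 + 37269) + 60630) = 1/(67373 + 60630) = 1/128003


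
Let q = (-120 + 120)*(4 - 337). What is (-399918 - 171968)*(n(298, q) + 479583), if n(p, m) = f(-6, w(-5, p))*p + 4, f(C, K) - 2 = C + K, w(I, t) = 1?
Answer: -273757824998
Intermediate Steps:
q = 0 (q = 0*(-333) = 0)
f(C, K) = 2 + C + K (f(C, K) = 2 + (C + K) = 2 + C + K)
n(p, m) = 4 - 3*p (n(p, m) = (2 - 6 + 1)*p + 4 = -3*p + 4 = 4 - 3*p)
(-399918 - 171968)*(n(298, q) + 479583) = (-399918 - 171968)*((4 - 3*298) + 479583) = -571886*((4 - 894) + 479583) = -571886*(-890 + 479583) = -571886*478693 = -273757824998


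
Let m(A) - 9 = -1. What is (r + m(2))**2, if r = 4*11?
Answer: 2704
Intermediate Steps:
m(A) = 8 (m(A) = 9 - 1 = 8)
r = 44
(r + m(2))**2 = (44 + 8)**2 = 52**2 = 2704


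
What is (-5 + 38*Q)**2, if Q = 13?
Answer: 239121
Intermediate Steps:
(-5 + 38*Q)**2 = (-5 + 38*13)**2 = (-5 + 494)**2 = 489**2 = 239121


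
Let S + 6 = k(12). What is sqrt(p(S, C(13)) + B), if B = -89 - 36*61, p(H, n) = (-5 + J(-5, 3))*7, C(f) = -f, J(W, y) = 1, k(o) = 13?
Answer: 3*I*sqrt(257) ≈ 48.094*I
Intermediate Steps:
S = 7 (S = -6 + 13 = 7)
p(H, n) = -28 (p(H, n) = (-5 + 1)*7 = -4*7 = -28)
B = -2285 (B = -89 - 2196 = -2285)
sqrt(p(S, C(13)) + B) = sqrt(-28 - 2285) = sqrt(-2313) = 3*I*sqrt(257)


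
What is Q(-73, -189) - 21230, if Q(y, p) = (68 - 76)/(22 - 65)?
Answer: -912882/43 ≈ -21230.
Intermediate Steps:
Q(y, p) = 8/43 (Q(y, p) = -8/(-43) = -8*(-1/43) = 8/43)
Q(-73, -189) - 21230 = 8/43 - 21230 = -912882/43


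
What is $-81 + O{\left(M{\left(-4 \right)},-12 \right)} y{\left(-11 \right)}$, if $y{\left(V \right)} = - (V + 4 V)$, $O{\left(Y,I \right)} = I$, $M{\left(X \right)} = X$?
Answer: $-741$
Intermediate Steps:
$y{\left(V \right)} = - 5 V$
$-81 + O{\left(M{\left(-4 \right)},-12 \right)} y{\left(-11 \right)} = -81 - 12 \left(\left(-5\right) \left(-11\right)\right) = -81 - 660 = -741$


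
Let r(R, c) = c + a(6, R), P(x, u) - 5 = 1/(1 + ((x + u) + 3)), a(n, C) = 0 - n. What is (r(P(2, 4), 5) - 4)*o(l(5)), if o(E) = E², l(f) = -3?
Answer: -45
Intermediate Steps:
a(n, C) = -n
P(x, u) = 5 + 1/(4 + u + x) (P(x, u) = 5 + 1/(1 + ((x + u) + 3)) = 5 + 1/(1 + ((u + x) + 3)) = 5 + 1/(1 + (3 + u + x)) = 5 + 1/(4 + u + x))
r(R, c) = -6 + c (r(R, c) = c - 1*6 = c - 6 = -6 + c)
(r(P(2, 4), 5) - 4)*o(l(5)) = ((-6 + 5) - 4)*(-3)² = (-1 - 4)*9 = -5*9 = -45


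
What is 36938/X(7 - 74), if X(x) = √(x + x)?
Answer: -18469*I*√134/67 ≈ -3191.0*I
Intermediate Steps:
X(x) = √2*√x (X(x) = √(2*x) = √2*√x)
36938/X(7 - 74) = 36938/((√2*√(7 - 74))) = 36938/((√2*√(-67))) = 36938/((√2*(I*√67))) = 36938/((I*√134)) = 36938*(-I*√134/134) = -18469*I*√134/67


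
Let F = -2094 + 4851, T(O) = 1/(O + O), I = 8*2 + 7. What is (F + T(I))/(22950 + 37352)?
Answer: 126823/2773892 ≈ 0.045720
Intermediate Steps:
I = 23 (I = 16 + 7 = 23)
T(O) = 1/(2*O)
F = 2757
(F + T(I))/(22950 + 37352) = (2757 + (½)/23)/(22950 + 37352) = (2757 + (½)*(1/23))/60302 = (2757 + 1/46)*(1/60302) = (126823/46)*(1/60302) = 126823/2773892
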